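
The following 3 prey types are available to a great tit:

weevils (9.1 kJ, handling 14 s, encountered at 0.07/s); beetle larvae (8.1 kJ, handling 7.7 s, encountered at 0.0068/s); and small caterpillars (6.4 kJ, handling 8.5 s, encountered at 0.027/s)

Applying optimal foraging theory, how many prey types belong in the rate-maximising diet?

E/h in descending order: beetle larvae 1.05, small caterpillars 0.753, weevils 0.65 kJ/s. The optimal diet is the largest prefix of this list for which every included type satisfies E_i/h_i > R on the types above it.
Rate on top 1: 0.05234. small caterpillars: 0.753 > 0.05234 → include.
Rate on top 2: 0.1778. weevils: 0.65 > 0.1778 → include.
Optimal diet: beetle larvae, small caterpillars, weevils — 3 of 3 types.

3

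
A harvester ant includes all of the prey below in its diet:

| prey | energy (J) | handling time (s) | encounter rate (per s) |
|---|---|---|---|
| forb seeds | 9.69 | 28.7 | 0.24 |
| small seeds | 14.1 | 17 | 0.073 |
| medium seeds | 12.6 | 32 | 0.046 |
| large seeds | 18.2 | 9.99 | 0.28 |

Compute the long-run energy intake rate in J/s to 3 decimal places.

0.674 J/s

R = (0.24×9.69 + 0.073×14.1 + 0.046×12.6 + 0.28×18.2) / (1 + 0.24×28.7 + 0.073×17 + 0.046×32 + 0.28×9.99) = 9.03/13.4 = 0.674 J/s.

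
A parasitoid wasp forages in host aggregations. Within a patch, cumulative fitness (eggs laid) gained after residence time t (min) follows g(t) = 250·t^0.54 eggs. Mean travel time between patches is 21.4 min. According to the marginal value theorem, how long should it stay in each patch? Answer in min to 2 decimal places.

25.12 min

By the marginal value theorem, leave when the instantaneous gain rate g'(t) equals the habitat-wide average g(t)/(T + t).
g'(t) = 0.54·250·t^-0.46. Setting 0.54·250·t^-0.46 = 250·t^0.54/(21.4+t) gives 0.54(21.4+t) = t, so 0.46·t = 0.54×21.4.
t* = 0.54×21.4/0.46 = 25.12 min.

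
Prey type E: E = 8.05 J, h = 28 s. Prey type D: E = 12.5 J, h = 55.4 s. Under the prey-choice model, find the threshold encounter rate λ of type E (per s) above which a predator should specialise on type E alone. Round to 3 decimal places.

Drop type D once their profitability E₂/h₂ falls below the rate achievable on type E alone: E₂/h₂ = λE₁/(1 + λh₁).
Solve for λ: λE₁h₂ = E₂(1 + λh₁) → λ(E₁h₂ − E₂h₁) = E₂ → λ = E₂/(E₁h₂ − E₂h₁).
λ = 12.5/(8.05×55.4 − 12.5×28) = 12.5/95.97 = 0.1302 per s.

0.130 per s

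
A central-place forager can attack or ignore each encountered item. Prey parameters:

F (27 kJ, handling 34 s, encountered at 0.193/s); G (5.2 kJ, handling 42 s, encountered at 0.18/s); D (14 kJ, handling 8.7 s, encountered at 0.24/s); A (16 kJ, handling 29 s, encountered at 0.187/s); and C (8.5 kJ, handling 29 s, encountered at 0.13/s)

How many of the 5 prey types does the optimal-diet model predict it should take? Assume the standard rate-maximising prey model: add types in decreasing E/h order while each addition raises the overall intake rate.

Profitabilities (E/h, kJ/s): D 1.61, F 0.794, A 0.552, C 0.293, G 0.124. Add prey in this order while the next type's profitability exceeds the intake rate on those already taken.
Rate on top 1: 1.088. F: 0.794 < 1.088 → exclude; stop.
Optimal diet: D — 1 of 5 types.

1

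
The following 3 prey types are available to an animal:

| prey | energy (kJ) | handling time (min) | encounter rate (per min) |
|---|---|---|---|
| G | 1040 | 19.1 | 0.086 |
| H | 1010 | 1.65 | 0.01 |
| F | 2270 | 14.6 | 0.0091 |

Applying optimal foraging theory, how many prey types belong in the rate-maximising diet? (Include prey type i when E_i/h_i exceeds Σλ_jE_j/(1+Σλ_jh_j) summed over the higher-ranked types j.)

3

Profitabilities (E/h, kJ/min): H 612, F 155, G 54.5. Add prey in this order while the next type's profitability exceeds the intake rate on those already taken.
Rate on top 1: 9.936. F: 155 > 9.936 → include.
Rate on top 2: 26.76. G: 54.5 > 26.76 → include.
Optimal diet: H, F, G — 3 of 3 types.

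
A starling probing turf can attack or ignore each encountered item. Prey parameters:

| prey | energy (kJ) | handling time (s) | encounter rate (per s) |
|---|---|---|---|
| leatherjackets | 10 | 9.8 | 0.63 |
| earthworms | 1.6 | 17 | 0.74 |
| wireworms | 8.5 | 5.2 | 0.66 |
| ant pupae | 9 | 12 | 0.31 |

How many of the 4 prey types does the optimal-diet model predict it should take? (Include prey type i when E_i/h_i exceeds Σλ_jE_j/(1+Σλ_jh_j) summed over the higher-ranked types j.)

1

Rank by E/h (kJ/s): wireworms 1.63, leatherjackets 1.02, ant pupae 0.75, earthworms 0.0941. Include each in turn until the next type's E/h falls below the running intake rate.
Rate on top 1: 1.266. leatherjackets: 1.02 < 1.266 → exclude; stop.
Optimal diet: wireworms — 1 of 4 types.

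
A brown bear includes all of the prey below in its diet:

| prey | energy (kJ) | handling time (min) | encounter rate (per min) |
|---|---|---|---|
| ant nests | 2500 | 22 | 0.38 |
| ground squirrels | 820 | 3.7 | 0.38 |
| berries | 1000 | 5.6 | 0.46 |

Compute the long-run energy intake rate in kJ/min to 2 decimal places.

129.04 kJ/min

Energy encountered per unit search time: 0.38×2500 + 0.38×820 + 0.46×1000 = 1722 kJ/min.
Handling time per unit search time: 0.38×22 + 0.38×3.7 + 0.46×5.6 = 12.34.
Rate = 1722/(1 + 12.34) = 129 kJ/min.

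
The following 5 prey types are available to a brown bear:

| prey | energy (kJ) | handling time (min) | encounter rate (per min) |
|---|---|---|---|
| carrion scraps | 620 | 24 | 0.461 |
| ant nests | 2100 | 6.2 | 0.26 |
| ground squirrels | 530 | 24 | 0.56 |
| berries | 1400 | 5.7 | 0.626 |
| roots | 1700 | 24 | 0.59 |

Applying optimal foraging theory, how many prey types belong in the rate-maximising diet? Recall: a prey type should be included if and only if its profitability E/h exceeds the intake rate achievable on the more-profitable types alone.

E/h in descending order: ant nests 339, berries 246, roots 70.8, carrion scraps 25.8, ground squirrels 22.1 kJ/min. The optimal diet is the largest prefix of this list for which every included type satisfies E_i/h_i > R on the types above it.
Rate on top 1: 209. berries: 246 > 209 → include.
Rate on top 2: 230.2. roots: 70.8 < 230.2 → exclude; stop.
Optimal diet: ant nests, berries — 2 of 5 types.

2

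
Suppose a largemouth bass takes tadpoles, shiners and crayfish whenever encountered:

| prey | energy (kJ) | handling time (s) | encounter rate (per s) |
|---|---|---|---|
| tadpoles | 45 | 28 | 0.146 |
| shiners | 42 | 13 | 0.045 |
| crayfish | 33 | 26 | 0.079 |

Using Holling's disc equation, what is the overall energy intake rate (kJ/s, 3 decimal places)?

R = Σλ_iE_i / (1 + Σλ_ih_i)
Numerator: 0.146×45 + 0.045×42 + 0.079×33 = 11.07
Denominator: 1 + 0.146×28 + 0.045×13 + 0.079×26 = 7.727
R = 11.07/7.727 = 1.432 kJ/s

1.432 kJ/s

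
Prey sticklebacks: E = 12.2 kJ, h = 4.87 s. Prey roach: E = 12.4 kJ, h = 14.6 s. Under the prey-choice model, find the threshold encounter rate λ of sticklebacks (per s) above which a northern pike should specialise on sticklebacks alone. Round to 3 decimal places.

0.105 per s

The zero-one rule: include roach iff E₂/h₂ > λE₁/(1+λh₁). Equality gives the switch point.
λE₁h₂ = E₂ + λE₂h₁ ⇒ λ = E₂/(E₁h₂ − E₂h₁) = 12.4/(178.1 − 60.39) = 0.1053 per s.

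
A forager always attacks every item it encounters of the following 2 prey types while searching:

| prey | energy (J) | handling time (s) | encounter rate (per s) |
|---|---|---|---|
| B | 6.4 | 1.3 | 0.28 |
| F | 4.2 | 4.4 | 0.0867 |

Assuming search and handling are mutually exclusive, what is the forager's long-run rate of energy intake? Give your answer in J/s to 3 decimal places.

R = (0.28×6.4 + 0.0867×4.2) / (1 + 0.28×1.3 + 0.0867×4.4) = 2.156/1.745 = 1.235 J/s.

1.235 J/s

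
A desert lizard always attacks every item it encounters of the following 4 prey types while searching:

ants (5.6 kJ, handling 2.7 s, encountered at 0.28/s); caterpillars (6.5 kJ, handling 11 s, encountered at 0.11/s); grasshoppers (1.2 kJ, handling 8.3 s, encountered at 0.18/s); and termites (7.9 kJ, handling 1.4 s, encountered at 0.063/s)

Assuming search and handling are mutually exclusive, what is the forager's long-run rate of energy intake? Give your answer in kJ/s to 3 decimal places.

Energy encountered per unit search time: 0.28×5.6 + 0.11×6.5 + 0.18×1.2 + 0.063×7.9 = 2.997 kJ/s.
Handling time per unit search time: 0.28×2.7 + 0.11×11 + 0.18×8.3 + 0.063×1.4 = 3.548.
Rate = 2.997/(1 + 3.548) = 0.6589 kJ/s.

0.659 kJ/s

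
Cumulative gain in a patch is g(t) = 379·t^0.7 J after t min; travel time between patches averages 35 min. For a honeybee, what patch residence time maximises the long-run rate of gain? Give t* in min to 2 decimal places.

By the marginal value theorem, leave when the instantaneous gain rate g'(t) equals the habitat-wide average g(t)/(T + t).
g'(t) = 0.7·379·t^-0.3. Setting 0.7·379·t^-0.3 = 379·t^0.7/(35+t) gives 0.7(35+t) = t, so 0.30·t = 0.7×35.
t* = 0.7×35/0.30 = 81.67 min.

81.67 min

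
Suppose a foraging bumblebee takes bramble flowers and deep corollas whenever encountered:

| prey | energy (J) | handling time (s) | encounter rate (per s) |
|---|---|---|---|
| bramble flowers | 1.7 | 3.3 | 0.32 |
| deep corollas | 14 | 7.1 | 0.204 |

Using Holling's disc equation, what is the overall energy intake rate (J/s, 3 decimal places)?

0.970 J/s

R = (0.32×1.7 + 0.204×14) / (1 + 0.32×3.3 + 0.204×7.1) = 3.4/3.504 = 0.9702 J/s.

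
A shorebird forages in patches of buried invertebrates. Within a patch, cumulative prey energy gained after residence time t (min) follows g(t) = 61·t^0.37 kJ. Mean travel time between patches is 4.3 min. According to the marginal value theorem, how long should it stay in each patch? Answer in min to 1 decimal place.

2.5 min

Maximise g(t)/(T+t): set derivative to zero → g'(t)(T+t) = g(t).
g'(t) = 0.37·61·t^-0.63. Setting 0.37·61·t^-0.63 = 61·t^0.37/(4.3+t) gives 0.37(4.3+t) = t, so 0.63·t = 0.37×4.3.
t* = 0.37×4.3/0.63 = 2.525 min.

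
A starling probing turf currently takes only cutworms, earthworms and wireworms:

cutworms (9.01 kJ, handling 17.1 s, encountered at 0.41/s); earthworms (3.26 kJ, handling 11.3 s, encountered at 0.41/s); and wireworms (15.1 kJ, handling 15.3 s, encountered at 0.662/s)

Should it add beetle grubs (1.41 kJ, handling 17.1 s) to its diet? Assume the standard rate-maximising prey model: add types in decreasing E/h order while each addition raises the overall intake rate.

No

Current rate: (0.41×9.01 + 0.41×3.26 + 0.662×15.1)/(1 + 0.41×17.1 + 0.41×11.3 + 0.662×15.3) = 0.6599 kJ/s.
Profitability of beetle grubs: 1.41/17.1 = 0.08246 kJ/s.
0.08246 < 0.6599, so adding beetle grubs would lower the average — exclude it.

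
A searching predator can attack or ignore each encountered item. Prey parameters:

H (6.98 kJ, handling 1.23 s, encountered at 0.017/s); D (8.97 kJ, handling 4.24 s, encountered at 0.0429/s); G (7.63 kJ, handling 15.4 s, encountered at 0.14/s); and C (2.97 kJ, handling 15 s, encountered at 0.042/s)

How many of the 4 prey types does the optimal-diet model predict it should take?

3

Rank by E/h (kJ/s): H 5.67, D 2.12, G 0.495, C 0.198. Include each in turn until the next type's E/h falls below the running intake rate.
Rate on top 1: 0.1162. D: 2.12 > 0.1162 → include.
Rate on top 2: 0.4186. G: 0.495 > 0.4186 → include.
Rate on top 3: 0.4679. C: 0.198 < 0.4679 → exclude; stop.
Optimal diet: H, D, G — 3 of 4 types.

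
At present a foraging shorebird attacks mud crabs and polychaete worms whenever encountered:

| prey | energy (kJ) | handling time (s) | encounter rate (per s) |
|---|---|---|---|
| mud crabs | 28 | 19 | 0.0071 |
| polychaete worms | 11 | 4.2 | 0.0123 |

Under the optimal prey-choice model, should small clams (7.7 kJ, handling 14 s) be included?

Current rate: (0.0071×28 + 0.0123×11)/(1 + 0.0071×19 + 0.0123×4.2) = 0.2816 kJ/s.
Profitability of small clams: 7.7/14 = 0.55 kJ/s.
0.55 > 0.2816, so adding small clams raises the average — include it.

Yes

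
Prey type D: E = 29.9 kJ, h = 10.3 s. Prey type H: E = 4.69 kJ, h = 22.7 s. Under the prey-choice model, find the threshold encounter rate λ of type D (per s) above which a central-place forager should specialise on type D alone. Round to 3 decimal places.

0.007 per s

At the threshold, the rate on type D alone equals the profitability of type H: λ·29.9/(1 + λ·10.3) = 4.69/22.7 = 0.2066.
Rearranging, λ(29.9 − 0.2066×10.3) = 0.2066, so λ = 0.2066/27.77 = 0.007439 per s.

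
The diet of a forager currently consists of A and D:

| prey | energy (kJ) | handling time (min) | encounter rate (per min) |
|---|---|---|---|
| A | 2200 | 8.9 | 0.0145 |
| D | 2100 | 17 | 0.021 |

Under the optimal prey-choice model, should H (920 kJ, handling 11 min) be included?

Intake rate on the current diet: R = (0.0145×2200 + 0.021×2100) / (1 + 0.0145×8.9 + 0.021×17) = 76/1.486 = 51.14 kJ/min.
H: E/h = 920/11 = 83.64 kJ/min.
83.64 > 51.14, so adding H raises the average — include it.

Yes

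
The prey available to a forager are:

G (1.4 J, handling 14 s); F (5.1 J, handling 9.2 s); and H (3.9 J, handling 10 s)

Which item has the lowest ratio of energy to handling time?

In descending order of E/h:
F: 5.1/9.2 = 0.554 J/s
H: 3.9/10 = 0.39 J/s
G: 1.4/14 = 0.1 J/s

G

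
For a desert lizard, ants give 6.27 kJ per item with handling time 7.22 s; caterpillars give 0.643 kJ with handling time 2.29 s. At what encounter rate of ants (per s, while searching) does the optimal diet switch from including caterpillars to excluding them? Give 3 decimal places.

0.066 per s

The zero-one rule: include caterpillars iff E₂/h₂ > λE₁/(1+λh₁). Equality gives the switch point.
λE₁h₂ = E₂ + λE₂h₁ ⇒ λ = E₂/(E₁h₂ − E₂h₁) = 0.643/(14.36 − 4.642) = 0.06618 per s.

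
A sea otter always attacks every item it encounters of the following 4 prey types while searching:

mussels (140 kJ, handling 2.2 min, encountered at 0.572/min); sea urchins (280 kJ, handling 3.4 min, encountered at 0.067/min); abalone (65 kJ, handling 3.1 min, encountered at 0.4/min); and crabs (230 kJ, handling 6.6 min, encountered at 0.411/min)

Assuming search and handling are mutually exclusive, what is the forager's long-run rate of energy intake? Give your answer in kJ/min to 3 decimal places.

34.070 kJ/min

Energy encountered per unit search time: 0.572×140 + 0.067×280 + 0.4×65 + 0.411×230 = 219.4 kJ/min.
Handling time per unit search time: 0.572×2.2 + 0.067×3.4 + 0.4×3.1 + 0.411×6.6 = 5.439.
Rate = 219.4/(1 + 5.439) = 34.07 kJ/min.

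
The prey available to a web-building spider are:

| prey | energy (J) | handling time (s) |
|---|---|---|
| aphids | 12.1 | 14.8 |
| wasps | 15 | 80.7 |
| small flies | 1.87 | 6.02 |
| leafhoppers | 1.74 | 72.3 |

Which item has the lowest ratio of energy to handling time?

leafhoppers

In descending order of E/h:
aphids: 12.1/14.8 = 0.818 J/s
small flies: 1.87/6.02 = 0.311 J/s
wasps: 15/80.7 = 0.186 J/s
leafhoppers: 1.74/72.3 = 0.0241 J/s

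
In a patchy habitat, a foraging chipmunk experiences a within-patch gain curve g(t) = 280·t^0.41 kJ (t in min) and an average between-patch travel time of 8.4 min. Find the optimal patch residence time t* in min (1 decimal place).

5.8 min

Optimal t* satisfies g'(t*) = g(t*)/(T + t*).
g'(t) = 0.41·280·t^-0.59. Setting 0.41·280·t^-0.59 = 280·t^0.41/(8.4+t) gives 0.41(8.4+t) = t, so 0.59·t = 0.41×8.4.
t* = 0.41×8.4/0.59 = 5.837 min.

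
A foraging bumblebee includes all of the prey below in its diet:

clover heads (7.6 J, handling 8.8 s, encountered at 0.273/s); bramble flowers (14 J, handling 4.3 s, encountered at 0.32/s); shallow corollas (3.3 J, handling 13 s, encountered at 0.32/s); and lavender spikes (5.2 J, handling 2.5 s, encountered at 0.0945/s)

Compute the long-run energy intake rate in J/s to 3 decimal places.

R = Σλ_iE_i / (1 + Σλ_ih_i)
Numerator: 0.273×7.6 + 0.32×14 + 0.32×3.3 + 0.0945×5.2 = 8.102
Denominator: 1 + 0.273×8.8 + 0.32×4.3 + 0.32×13 + 0.0945×2.5 = 9.175
R = 8.102/9.175 = 0.8831 J/s

0.883 J/s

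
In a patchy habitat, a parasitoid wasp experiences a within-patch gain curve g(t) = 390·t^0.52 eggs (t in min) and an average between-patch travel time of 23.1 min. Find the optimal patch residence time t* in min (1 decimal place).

25.0 min

By the marginal value theorem, leave when the instantaneous gain rate g'(t) equals the habitat-wide average g(t)/(T + t).
g'(t) = 0.52·390·t^-0.48. Setting 0.52·390·t^-0.48 = 390·t^0.52/(23.1+t) gives 0.52(23.1+t) = t, so 0.48·t = 0.52×23.1.
t* = 0.52×23.1/0.48 = 25.03 min.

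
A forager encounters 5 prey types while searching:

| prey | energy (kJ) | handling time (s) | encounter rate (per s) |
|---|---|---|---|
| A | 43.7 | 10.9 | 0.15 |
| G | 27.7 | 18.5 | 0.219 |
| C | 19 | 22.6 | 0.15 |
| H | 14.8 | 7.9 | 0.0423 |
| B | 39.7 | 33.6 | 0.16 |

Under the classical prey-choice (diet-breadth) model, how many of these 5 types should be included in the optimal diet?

Rank by E/h (kJ/s): A 4.01, H 1.87, G 1.5, B 1.18, C 0.841. Include each in turn until the next type's E/h falls below the running intake rate.
Rate on top 1: 2.488. H: 1.87 < 2.488 → exclude; stop.
Optimal diet: A — 1 of 5 types.

1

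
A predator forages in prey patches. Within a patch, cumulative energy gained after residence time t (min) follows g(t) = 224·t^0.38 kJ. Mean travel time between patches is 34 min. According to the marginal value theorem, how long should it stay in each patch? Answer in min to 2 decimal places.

20.84 min

Optimal t* satisfies g'(t*) = g(t*)/(T + t*).
g'(t) = 0.38·224·t^-0.62. Setting 0.38·224·t^-0.62 = 224·t^0.38/(34+t) gives 0.38(34+t) = t, so 0.62·t = 0.38×34.
t* = 0.38×34/0.62 = 20.84 min.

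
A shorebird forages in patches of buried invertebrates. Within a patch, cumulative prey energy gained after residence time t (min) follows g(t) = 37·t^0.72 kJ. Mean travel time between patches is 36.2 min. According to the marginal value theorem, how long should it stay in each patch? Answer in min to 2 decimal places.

Maximise g(t)/(T+t): set derivative to zero → g'(t)(T+t) = g(t).
g'(t) = 0.72·37·t^-0.28. Setting 0.72·37·t^-0.28 = 37·t^0.72/(36.2+t) gives 0.72(36.2+t) = t, so 0.28·t = 0.72×36.2.
t* = 0.72×36.2/0.28 = 93.09 min.

93.09 min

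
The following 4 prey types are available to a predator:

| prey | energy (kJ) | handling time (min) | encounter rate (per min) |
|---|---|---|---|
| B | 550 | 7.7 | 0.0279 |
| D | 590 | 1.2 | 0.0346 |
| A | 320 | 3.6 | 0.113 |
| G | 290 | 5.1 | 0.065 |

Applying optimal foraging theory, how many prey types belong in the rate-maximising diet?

Profitabilities (E/h, kJ/min): D 492, A 88.9, B 71.4, G 56.9. Add prey in this order while the next type's profitability exceeds the intake rate on those already taken.
Rate on top 1: 19.6. A: 88.9 > 19.6 → include.
Rate on top 2: 39.06. B: 71.4 > 39.06 → include.
Rate on top 3: 43.24. G: 56.9 > 43.24 → include.
Optimal diet: D, A, B, G — 4 of 4 types.

4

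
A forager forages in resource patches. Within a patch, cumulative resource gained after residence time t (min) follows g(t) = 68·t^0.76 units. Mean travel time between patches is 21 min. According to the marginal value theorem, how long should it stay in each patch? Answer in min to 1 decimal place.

Maximise g(t)/(T+t): set derivative to zero → g'(t)(T+t) = g(t).
g'(t) = 0.76·68·t^-0.24. Setting 0.76·68·t^-0.24 = 68·t^0.76/(21+t) gives 0.76(21+t) = t, so 0.24·t = 0.76×21.
t* = 0.76×21/0.24 = 66.5 min.

66.5 min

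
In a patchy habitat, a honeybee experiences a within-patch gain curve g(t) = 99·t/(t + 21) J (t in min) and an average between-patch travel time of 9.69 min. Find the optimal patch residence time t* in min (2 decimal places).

Maximise g(t)/(T+t): set derivative to zero → g'(t)(T+t) = g(t).
g'(t) = 99·21/(t + 21)². Setting 99·21/(t+21)² = 99t/[(t+21)(9.69+t)] gives 21(9.69+t) = t(t+21), so t² = 21×9.69 = 203.5.
t* = √203.5 = 14.26 min.

14.26 min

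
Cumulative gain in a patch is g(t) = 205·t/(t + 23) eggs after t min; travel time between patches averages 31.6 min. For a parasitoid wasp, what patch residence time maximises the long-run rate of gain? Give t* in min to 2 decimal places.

Maximise g(t)/(T+t): set derivative to zero → g'(t)(T+t) = g(t).
g'(t) = 205·23/(t + 23)². Setting 205·23/(t+23)² = 205t/[(t+23)(31.6+t)] gives 23(31.6+t) = t(t+23), so t² = 23×31.6 = 726.8.
t* = √726.8 = 26.96 min.

26.96 min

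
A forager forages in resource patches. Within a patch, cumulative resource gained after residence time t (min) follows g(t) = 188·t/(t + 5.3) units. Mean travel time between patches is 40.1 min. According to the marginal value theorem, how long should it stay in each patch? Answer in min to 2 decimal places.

14.58 min

By the marginal value theorem, leave when the instantaneous gain rate g'(t) equals the habitat-wide average g(t)/(T + t).
g'(t) = 188·5.3/(t + 5.3)². Setting 188·5.3/(t+5.3)² = 188t/[(t+5.3)(40.1+t)] gives 5.3(40.1+t) = t(t+5.3), so t² = 5.3×40.1 = 212.5.
t* = √212.5 = 14.58 min.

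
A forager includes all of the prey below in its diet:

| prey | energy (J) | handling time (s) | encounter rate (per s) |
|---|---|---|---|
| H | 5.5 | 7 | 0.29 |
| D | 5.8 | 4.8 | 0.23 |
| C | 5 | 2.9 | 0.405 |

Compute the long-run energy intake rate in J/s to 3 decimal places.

R = Σλ_iE_i / (1 + Σλ_ih_i)
Numerator: 0.29×5.5 + 0.23×5.8 + 0.405×5 = 4.954
Denominator: 1 + 0.29×7 + 0.23×4.8 + 0.405×2.9 = 5.309
R = 4.954/5.309 = 0.9332 J/s

0.933 J/s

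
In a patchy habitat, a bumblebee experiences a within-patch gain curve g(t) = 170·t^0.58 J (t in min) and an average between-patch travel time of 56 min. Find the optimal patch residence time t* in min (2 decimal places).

Maximise g(t)/(T+t): set derivative to zero → g'(t)(T+t) = g(t).
g'(t) = 0.58·170·t^-0.42. Setting 0.58·170·t^-0.42 = 170·t^0.58/(56+t) gives 0.58(56+t) = t, so 0.42·t = 0.58×56.
t* = 0.58×56/0.42 = 77.33 min.

77.33 min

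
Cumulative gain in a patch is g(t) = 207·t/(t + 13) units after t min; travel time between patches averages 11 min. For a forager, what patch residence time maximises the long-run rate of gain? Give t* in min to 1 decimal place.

Maximise g(t)/(T+t): set derivative to zero → g'(t)(T+t) = g(t).
g'(t) = 207·13/(t + 13)². Setting 207·13/(t+13)² = 207t/[(t+13)(11+t)] gives 13(11+t) = t(t+13), so t² = 13×11 = 143.
t* = √143 = 11.96 min.

12.0 min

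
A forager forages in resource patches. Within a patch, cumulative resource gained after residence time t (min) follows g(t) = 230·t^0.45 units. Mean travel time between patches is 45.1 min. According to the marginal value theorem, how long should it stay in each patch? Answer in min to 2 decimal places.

Optimal t* satisfies g'(t*) = g(t*)/(T + t*).
g'(t) = 0.45·230·t^-0.55. Setting 0.45·230·t^-0.55 = 230·t^0.45/(45.1+t) gives 0.45(45.1+t) = t, so 0.55·t = 0.45×45.1.
t* = 0.45×45.1/0.55 = 36.9 min.

36.90 min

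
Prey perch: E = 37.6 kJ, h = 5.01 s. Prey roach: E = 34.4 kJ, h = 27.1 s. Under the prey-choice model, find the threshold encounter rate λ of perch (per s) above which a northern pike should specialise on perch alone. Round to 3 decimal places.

At the threshold, the rate on perch alone equals the profitability of roach: λ·37.6/(1 + λ·5.01) = 34.4/27.1 = 1.269.
Rearranging, λ(37.6 − 1.269×5.01) = 1.269, so λ = 1.269/31.24 = 0.04063 per s.

0.041 per s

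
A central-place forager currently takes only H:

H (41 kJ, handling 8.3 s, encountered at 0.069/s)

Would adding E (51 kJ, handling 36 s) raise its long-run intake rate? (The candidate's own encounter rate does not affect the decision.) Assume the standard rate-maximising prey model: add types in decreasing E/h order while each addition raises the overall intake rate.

Current rate: (0.069×41)/(1 + 0.069×8.3) = 1.799 kJ/s.
Profitability of E: 51/36 = 1.417 kJ/s.
Since 1.417 < R, time spent handling E is better spent searching.

No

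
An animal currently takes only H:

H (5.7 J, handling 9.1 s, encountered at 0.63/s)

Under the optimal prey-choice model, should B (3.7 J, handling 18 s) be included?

No

Intake rate on the current diet: R = (0.63×5.7) / (1 + 0.63×9.1) = 3.591/6.733 = 0.5333 J/s.
B: E/h = 3.7/18 = 0.2056 J/s.
0.2056 < 0.5333, so adding B would lower the average — exclude it.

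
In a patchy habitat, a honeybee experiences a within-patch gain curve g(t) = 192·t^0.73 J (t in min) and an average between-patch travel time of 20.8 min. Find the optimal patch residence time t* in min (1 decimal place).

56.2 min

Maximise g(t)/(T+t): set derivative to zero → g'(t)(T+t) = g(t).
g'(t) = 0.73·192·t^-0.27. Setting 0.73·192·t^-0.27 = 192·t^0.73/(20.8+t) gives 0.73(20.8+t) = t, so 0.27·t = 0.73×20.8.
t* = 0.73×20.8/0.27 = 56.24 min.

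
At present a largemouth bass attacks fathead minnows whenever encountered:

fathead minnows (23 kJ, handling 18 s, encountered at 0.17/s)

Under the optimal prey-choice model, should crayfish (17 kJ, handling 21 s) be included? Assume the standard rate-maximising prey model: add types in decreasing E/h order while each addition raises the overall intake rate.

Current rate: (0.17×23)/(1 + 0.17×18) = 0.9631 kJ/s.
Profitability of crayfish: 17/21 = 0.8095 kJ/s.
0.8095 < 0.9631, so adding crayfish would lower the average — exclude it.

No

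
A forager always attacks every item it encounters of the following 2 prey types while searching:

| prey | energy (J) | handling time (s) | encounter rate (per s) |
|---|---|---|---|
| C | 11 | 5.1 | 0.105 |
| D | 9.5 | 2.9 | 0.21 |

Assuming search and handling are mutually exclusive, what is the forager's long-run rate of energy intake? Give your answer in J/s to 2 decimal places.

R = Σλ_iE_i / (1 + Σλ_ih_i)
Numerator: 0.105×11 + 0.21×9.5 = 3.15
Denominator: 1 + 0.105×5.1 + 0.21×2.9 = 2.144
R = 3.15/2.144 = 1.469 J/s

1.47 J/s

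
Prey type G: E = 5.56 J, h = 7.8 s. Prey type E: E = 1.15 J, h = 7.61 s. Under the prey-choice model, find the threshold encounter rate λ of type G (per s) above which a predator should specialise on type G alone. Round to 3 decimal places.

0.034 per s

Drop type E once their profitability E₂/h₂ falls below the rate achievable on type G alone: E₂/h₂ = λE₁/(1 + λh₁).
Solve for λ: λE₁h₂ = E₂(1 + λh₁) → λ(E₁h₂ − E₂h₁) = E₂ → λ = E₂/(E₁h₂ − E₂h₁).
λ = 1.15/(5.56×7.61 − 1.15×7.8) = 1.15/33.34 = 0.03449 per s.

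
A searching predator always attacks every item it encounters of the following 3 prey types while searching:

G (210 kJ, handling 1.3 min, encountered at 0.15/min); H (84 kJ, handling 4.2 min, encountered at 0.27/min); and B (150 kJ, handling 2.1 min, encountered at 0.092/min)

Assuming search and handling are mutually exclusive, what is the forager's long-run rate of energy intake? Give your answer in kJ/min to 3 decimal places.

Energy encountered per unit search time: 0.15×210 + 0.27×84 + 0.092×150 = 67.98 kJ/min.
Handling time per unit search time: 0.15×1.3 + 0.27×4.2 + 0.092×2.1 = 1.522.
Rate = 67.98/(1 + 1.522) = 26.95 kJ/min.

26.953 kJ/min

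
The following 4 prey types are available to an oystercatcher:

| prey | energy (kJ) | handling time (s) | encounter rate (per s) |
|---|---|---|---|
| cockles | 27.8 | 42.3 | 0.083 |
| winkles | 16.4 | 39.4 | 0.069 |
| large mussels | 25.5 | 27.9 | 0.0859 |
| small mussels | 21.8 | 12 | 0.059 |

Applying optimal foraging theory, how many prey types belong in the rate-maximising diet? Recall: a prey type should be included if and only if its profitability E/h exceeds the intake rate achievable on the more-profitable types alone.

E/h in descending order: small mussels 1.82, large mussels 0.914, cockles 0.657, winkles 0.416 kJ/s. The optimal diet is the largest prefix of this list for which every included type satisfies E_i/h_i > R on the types above it.
Rate on top 1: 0.753. large mussels: 0.914 > 0.753 → include.
Rate on top 2: 0.847. cockles: 0.657 < 0.847 → exclude; stop.
Optimal diet: small mussels, large mussels — 2 of 4 types.

2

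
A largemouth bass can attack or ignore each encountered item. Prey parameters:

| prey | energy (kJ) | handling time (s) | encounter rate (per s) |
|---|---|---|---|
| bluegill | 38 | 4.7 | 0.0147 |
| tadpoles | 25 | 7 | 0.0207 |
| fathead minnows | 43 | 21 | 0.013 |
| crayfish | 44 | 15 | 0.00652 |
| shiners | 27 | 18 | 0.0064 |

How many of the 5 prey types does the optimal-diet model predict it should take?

Profitabilities (E/h, kJ/s): bluegill 8.09, tadpoles 3.57, crayfish 2.93, fathead minnows 2.05, shiners 1.5. Add prey in this order while the next type's profitability exceeds the intake rate on those already taken.
Rate on top 1: 0.5225. tadpoles: 3.57 > 0.5225 → include.
Rate on top 2: 0.8864. crayfish: 2.93 > 0.8864 → include.
Rate on top 3: 1.039. fathead minnows: 2.05 > 1.039 → include.
Rate on top 4: 1.213. shiners: 1.5 > 1.213 → include.
Optimal diet: bluegill, tadpoles, crayfish, fathead minnows, shiners — 5 of 5 types.

5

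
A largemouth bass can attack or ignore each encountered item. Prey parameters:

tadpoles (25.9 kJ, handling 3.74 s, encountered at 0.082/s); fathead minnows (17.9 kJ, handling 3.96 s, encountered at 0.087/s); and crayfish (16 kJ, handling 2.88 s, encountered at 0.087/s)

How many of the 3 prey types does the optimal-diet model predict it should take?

3

Rank by E/h (kJ/s): tadpoles 6.93, crayfish 5.56, fathead minnows 4.52. Include each in turn until the next type's E/h falls below the running intake rate.
Rate on top 1: 1.625. crayfish: 5.56 > 1.625 → include.
Rate on top 2: 2.258. fathead minnows: 4.52 > 2.258 → include.
Optimal diet: tadpoles, crayfish, fathead minnows — 3 of 3 types.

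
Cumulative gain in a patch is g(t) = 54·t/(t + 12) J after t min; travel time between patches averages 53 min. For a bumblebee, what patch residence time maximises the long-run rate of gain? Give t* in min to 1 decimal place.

25.2 min

Optimal t* satisfies g'(t*) = g(t*)/(T + t*).
g'(t) = 54·12/(t + 12)². Setting 54·12/(t+12)² = 54t/[(t+12)(53+t)] gives 12(53+t) = t(t+12), so t² = 12×53 = 636.
t* = √636 = 25.22 min.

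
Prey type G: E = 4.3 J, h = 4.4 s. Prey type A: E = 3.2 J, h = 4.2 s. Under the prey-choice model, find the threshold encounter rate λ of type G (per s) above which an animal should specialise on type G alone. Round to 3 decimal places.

0.804 per s

The zero-one rule: include type A iff E₂/h₂ > λE₁/(1+λh₁). Equality gives the switch point.
λE₁h₂ = E₂ + λE₂h₁ ⇒ λ = E₂/(E₁h₂ − E₂h₁) = 3.2/(18.06 − 14.08) = 0.804 per s.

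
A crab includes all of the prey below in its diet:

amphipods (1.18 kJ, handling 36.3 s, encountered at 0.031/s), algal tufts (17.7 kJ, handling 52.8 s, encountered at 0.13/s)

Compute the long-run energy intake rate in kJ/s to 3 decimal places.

0.260 kJ/s

R = (0.031×1.18 + 0.13×17.7) / (1 + 0.031×36.3 + 0.13×52.8) = 2.338/8.989 = 0.26 kJ/s.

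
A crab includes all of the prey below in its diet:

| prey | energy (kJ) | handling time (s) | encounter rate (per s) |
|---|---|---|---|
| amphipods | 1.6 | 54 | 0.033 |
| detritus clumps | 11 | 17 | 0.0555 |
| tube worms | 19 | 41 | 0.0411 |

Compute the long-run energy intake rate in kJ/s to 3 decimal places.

Energy encountered per unit search time: 0.033×1.6 + 0.0555×11 + 0.0411×19 = 1.444 kJ/s.
Handling time per unit search time: 0.033×54 + 0.0555×17 + 0.0411×41 = 4.411.
Rate = 1.444/(1 + 4.411) = 0.2669 kJ/s.

0.267 kJ/s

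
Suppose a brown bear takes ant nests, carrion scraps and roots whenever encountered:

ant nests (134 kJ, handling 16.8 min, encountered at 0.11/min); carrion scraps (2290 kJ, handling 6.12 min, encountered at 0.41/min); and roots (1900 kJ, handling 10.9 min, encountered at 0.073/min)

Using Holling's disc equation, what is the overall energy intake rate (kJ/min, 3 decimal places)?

177.533 kJ/min

Energy encountered per unit search time: 0.11×134 + 0.41×2290 + 0.073×1900 = 1092 kJ/min.
Handling time per unit search time: 0.11×16.8 + 0.41×6.12 + 0.073×10.9 = 5.153.
Rate = 1092/(1 + 5.153) = 177.5 kJ/min.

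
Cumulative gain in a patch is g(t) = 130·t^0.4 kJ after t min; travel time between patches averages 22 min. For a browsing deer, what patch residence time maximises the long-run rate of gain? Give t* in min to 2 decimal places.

14.67 min

Maximise g(t)/(T+t): set derivative to zero → g'(t)(T+t) = g(t).
g'(t) = 0.4·130·t^-0.6. Setting 0.4·130·t^-0.6 = 130·t^0.4/(22+t) gives 0.4(22+t) = t, so 0.60·t = 0.4×22.
t* = 0.4×22/0.60 = 14.67 min.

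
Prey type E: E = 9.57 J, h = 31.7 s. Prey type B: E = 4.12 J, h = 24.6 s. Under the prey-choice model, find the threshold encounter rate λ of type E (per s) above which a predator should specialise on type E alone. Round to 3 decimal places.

The zero-one rule: include type B iff E₂/h₂ > λE₁/(1+λh₁). Equality gives the switch point.
λE₁h₂ = E₂ + λE₂h₁ ⇒ λ = E₂/(E₁h₂ − E₂h₁) = 4.12/(235.4 − 130.6) = 0.03931 per s.

0.039 per s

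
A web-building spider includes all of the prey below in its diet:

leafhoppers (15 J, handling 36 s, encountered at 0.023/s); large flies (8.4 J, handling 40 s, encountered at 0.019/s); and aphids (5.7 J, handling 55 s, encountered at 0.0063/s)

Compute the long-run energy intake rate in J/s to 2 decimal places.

R = Σλ_iE_i / (1 + Σλ_ih_i)
Numerator: 0.023×15 + 0.019×8.4 + 0.0063×5.7 = 0.5405
Denominator: 1 + 0.023×36 + 0.019×40 + 0.0063×55 = 2.934
R = 0.5405/2.934 = 0.1842 J/s

0.18 J/s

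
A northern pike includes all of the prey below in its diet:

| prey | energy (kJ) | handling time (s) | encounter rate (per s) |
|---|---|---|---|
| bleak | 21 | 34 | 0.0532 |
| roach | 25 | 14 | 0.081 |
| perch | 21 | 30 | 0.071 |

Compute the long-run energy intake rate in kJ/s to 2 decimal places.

0.76 kJ/s

R = (0.0532×21 + 0.081×25 + 0.071×21) / (1 + 0.0532×34 + 0.081×14 + 0.071×30) = 4.633/6.073 = 0.7629 kJ/s.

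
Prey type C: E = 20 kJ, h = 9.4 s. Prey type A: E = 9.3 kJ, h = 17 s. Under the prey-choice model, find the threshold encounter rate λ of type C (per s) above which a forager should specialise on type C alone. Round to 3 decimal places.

Drop type A once their profitability E₂/h₂ falls below the rate achievable on type C alone: E₂/h₂ = λE₁/(1 + λh₁).
Solve for λ: λE₁h₂ = E₂(1 + λh₁) → λ(E₁h₂ − E₂h₁) = E₂ → λ = E₂/(E₁h₂ − E₂h₁).
λ = 9.3/(20×17 − 9.3×9.4) = 9.3/252.6 = 0.03682 per s.

0.037 per s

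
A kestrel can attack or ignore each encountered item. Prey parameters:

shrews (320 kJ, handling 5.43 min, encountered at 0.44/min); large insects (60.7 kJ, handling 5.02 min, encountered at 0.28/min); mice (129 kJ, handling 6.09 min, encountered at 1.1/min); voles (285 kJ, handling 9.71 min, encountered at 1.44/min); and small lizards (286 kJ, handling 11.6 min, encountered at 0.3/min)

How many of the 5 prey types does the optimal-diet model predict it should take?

Profitabilities (E/h, kJ/min): shrews 58.9, voles 29.4, small lizards 24.7, mice 21.2, large insects 12.1. Add prey in this order while the next type's profitability exceeds the intake rate on those already taken.
Rate on top 1: 41.54. voles: 29.4 < 41.54 → exclude; stop.
Optimal diet: shrews — 1 of 5 types.

1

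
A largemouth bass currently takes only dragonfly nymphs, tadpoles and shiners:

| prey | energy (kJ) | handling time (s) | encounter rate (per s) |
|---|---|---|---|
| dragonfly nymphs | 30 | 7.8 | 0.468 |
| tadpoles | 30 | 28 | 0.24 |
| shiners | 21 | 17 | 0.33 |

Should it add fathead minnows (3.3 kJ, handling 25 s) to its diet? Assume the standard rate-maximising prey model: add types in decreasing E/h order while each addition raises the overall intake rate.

Current rate: (0.468×30 + 0.24×30 + 0.33×21)/(1 + 0.468×7.8 + 0.24×28 + 0.33×17) = 1.659 kJ/s.
fathead minnows: E/h = 3.3/25 = 0.132 kJ/s.
0.132 < 1.659, so adding fathead minnows would lower the average — exclude it.

No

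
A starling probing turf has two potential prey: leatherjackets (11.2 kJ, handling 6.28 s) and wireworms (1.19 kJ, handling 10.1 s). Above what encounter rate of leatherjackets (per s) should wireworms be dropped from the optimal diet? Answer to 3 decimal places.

Drop wireworms once their profitability E₂/h₂ falls below the rate achievable on leatherjackets alone: E₂/h₂ = λE₁/(1 + λh₁).
Solve for λ: λE₁h₂ = E₂(1 + λh₁) → λ(E₁h₂ − E₂h₁) = E₂ → λ = E₂/(E₁h₂ − E₂h₁).
λ = 1.19/(11.2×10.1 − 1.19×6.28) = 1.19/105.6 = 0.01126 per s.

0.011 per s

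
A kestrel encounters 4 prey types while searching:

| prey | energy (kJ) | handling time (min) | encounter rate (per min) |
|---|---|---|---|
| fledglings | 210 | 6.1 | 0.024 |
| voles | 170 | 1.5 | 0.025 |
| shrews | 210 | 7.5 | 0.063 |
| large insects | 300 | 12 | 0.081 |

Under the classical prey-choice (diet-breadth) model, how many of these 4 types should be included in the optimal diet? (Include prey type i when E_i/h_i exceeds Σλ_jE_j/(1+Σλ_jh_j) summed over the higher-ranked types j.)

4

Rank by E/h (kJ/min): voles 113, fledglings 34.4, shrews 28, large insects 25. Include each in turn until the next type's E/h falls below the running intake rate.
Rate on top 1: 4.096. fledglings: 34.4 > 4.096 → include.
Rate on top 2: 7.847. shrews: 28 > 7.847 → include.
Rate on top 3: 13.6. large insects: 25 > 13.6 → include.
Optimal diet: voles, fledglings, shrews, large insects — 4 of 4 types.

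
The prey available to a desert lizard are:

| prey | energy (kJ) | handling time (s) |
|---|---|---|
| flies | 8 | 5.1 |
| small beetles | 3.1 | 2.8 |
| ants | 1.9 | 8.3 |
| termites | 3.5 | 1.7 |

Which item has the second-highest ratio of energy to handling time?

flies

In descending order of E/h:
termites: 3.5/1.7 = 2.06 kJ/s
flies: 8/5.1 = 1.57 kJ/s
small beetles: 3.1/2.8 = 1.11 kJ/s
ants: 1.9/8.3 = 0.229 kJ/s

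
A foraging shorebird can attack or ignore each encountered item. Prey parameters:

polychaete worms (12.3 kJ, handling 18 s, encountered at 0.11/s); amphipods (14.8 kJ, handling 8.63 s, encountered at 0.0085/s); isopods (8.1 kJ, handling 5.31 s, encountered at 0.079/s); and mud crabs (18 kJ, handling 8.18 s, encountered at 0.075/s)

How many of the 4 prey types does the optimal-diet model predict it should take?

Profitabilities (E/h, kJ/s): mud crabs 2.2, amphipods 1.71, isopods 1.53, polychaete worms 0.683. Add prey in this order while the next type's profitability exceeds the intake rate on those already taken.
Rate on top 1: 0.8367. amphipods: 1.71 > 0.8367 → include.
Rate on top 2: 0.8749. isopods: 1.53 > 0.8749 → include.
Rate on top 3: 1.004. polychaete worms: 0.683 < 1.004 → exclude; stop.
Optimal diet: mud crabs, amphipods, isopods — 3 of 4 types.

3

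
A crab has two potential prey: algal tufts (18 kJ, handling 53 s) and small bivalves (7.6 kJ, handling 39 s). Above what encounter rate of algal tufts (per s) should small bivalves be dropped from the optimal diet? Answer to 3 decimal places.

0.025 per s

At the threshold, the rate on algal tufts alone equals the profitability of small bivalves: λ·18/(1 + λ·53) = 7.6/39 = 0.1949.
Rearranging, λ(18 − 0.1949×53) = 0.1949, so λ = 0.1949/7.672 = 0.0254 per s.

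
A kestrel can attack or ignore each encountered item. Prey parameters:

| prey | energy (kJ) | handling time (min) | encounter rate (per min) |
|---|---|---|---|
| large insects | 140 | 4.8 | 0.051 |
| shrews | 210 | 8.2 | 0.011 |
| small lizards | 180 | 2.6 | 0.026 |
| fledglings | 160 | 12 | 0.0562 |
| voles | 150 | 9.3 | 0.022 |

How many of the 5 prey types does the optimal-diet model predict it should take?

Profitabilities (E/h, kJ/min): small lizards 69.2, large insects 29.2, shrews 25.6, voles 16.1, fledglings 13.3. Add prey in this order while the next type's profitability exceeds the intake rate on those already taken.
Rate on top 1: 4.384. large insects: 29.2 > 4.384 → include.
Rate on top 2: 9.006. shrews: 25.6 > 9.006 → include.
Rate on top 3: 10.07. voles: 16.1 > 10.07 → include.
Rate on top 4: 10.84. fledglings: 13.3 > 10.84 → include.
Optimal diet: small lizards, large insects, shrews, voles, fledglings — 5 of 5 types.

5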